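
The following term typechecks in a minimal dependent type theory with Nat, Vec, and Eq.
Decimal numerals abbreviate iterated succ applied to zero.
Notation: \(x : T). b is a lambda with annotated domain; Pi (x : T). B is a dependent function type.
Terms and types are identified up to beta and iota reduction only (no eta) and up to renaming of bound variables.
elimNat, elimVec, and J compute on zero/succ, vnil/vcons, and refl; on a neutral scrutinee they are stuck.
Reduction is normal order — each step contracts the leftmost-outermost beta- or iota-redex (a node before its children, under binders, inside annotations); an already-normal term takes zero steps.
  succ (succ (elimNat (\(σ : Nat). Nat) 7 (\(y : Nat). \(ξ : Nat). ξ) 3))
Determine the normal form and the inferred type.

resulting normal form:
  9
the term's type:
  Nat
observation: contracting an elimNat iota-redex first, the term normalizes in 10 steps.


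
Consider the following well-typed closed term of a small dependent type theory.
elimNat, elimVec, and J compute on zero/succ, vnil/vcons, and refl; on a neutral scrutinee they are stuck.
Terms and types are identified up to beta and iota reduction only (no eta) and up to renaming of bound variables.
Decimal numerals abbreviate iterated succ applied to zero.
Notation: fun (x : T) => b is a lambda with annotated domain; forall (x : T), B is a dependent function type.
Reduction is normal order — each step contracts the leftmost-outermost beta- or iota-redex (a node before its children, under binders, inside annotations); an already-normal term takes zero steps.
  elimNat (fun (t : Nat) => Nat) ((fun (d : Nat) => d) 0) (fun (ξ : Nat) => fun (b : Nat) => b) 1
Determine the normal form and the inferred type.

normal form:
  0
type:
  Nat
observation: 5 normal-order steps normalize the term, beginning with an elimNat iota-redex.


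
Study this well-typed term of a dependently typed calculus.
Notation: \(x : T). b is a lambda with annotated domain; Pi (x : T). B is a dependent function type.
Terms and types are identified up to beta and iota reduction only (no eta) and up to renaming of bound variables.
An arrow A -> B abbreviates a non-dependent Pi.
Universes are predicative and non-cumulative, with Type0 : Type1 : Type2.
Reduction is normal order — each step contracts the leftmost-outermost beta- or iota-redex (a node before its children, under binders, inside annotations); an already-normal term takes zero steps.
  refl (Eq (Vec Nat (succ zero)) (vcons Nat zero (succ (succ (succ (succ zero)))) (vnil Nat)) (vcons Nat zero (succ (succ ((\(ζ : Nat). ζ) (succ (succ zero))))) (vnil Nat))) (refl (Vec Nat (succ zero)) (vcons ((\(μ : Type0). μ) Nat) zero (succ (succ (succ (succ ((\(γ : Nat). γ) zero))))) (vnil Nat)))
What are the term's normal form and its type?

resulting normal form:
  refl (Eq (Vec Nat (succ zero)) (vcons Nat zero (succ (succ (succ (succ zero)))) (vnil Nat)) (vcons Nat zero (succ (succ (succ (succ zero)))) (vnil Nat))) (refl (Vec Nat (succ zero)) (vcons Nat zero (succ (succ (succ (succ zero)))) (vnil Nat)))
the term's type:
  Eq (Eq (Vec Nat (succ zero)) (vcons Nat zero (succ (succ (succ (succ zero)))) (vnil Nat)) (vcons Nat zero (succ (succ (succ (succ zero)))) (vnil Nat))) (refl (Vec Nat (succ zero)) (vcons Nat zero (succ (succ (succ (succ zero)))) (vnil Nat))) (refl (Vec Nat (succ zero)) (vcons Nat zero (succ (succ (succ (succ zero)))) (vnil Nat)))


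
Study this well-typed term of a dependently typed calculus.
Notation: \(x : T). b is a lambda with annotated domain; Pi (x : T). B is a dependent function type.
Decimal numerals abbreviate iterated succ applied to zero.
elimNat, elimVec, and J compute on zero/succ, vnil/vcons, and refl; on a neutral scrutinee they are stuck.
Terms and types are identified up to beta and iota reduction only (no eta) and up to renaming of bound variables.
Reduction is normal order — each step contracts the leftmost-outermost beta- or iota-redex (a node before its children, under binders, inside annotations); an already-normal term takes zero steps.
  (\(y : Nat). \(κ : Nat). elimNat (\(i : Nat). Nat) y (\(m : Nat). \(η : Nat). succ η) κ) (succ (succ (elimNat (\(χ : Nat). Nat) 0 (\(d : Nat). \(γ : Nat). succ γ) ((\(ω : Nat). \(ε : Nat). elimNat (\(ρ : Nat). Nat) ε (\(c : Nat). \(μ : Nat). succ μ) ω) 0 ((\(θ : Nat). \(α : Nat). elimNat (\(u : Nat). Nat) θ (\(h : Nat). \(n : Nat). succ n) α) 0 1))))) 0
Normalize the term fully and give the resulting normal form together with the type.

resulting normal form:
  3
type:
  Nat
observation: contracting a beta-redex first, the term normalizes in 16 steps.


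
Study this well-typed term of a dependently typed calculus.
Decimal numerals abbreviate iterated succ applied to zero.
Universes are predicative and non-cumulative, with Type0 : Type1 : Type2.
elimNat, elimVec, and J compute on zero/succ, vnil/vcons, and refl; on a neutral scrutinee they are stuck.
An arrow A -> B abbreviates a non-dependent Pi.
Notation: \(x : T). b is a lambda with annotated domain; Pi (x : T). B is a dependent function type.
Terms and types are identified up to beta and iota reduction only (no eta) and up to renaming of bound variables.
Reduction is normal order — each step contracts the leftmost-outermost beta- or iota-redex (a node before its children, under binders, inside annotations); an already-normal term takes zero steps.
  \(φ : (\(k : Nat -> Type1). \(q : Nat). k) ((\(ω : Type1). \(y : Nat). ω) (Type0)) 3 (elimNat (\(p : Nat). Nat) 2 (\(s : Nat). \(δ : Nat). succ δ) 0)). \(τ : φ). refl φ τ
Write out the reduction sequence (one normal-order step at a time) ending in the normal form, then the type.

normal-order reduction sequence:
  \(φ : (\(k : Nat -> Type1). \(q : Nat). k) ((\(ω : Type1). \(y : Nat). ω) (Type0)) 3 (elimNat (\(p : Nat). Nat) 2 (\(s : Nat). \(δ : Nat). succ δ) 0)). \(τ : φ). refl φ τ
  ~> \(φ : (\(k : Nat). (\(q : Type1). \(ω : Nat). q) (Type0)) 3 (elimNat (\(y : Nat). Nat) 2 (\(p : Nat). \(s : Nat). succ s) 0)). \(δ : φ). refl φ δ
  ~> \(φ : (\(k : Type1). \(q : Nat). k) (Type0) (elimNat (\(ω : Nat). Nat) 2 (\(y : Nat). \(p : Nat). succ p) 0)). \(s : φ). refl φ s
  ~> \(φ : (\(k : Nat). Type0) (elimNat (\(q : Nat). Nat) 2 (\(ω : Nat). \(y : Nat). succ y) 0)). \(p : φ). refl φ p
  ~> \(φ : Type0). \(k : φ). refl φ k
the term's type:
  Pi (φ : Type0). Pi (k : φ). Eq φ k k


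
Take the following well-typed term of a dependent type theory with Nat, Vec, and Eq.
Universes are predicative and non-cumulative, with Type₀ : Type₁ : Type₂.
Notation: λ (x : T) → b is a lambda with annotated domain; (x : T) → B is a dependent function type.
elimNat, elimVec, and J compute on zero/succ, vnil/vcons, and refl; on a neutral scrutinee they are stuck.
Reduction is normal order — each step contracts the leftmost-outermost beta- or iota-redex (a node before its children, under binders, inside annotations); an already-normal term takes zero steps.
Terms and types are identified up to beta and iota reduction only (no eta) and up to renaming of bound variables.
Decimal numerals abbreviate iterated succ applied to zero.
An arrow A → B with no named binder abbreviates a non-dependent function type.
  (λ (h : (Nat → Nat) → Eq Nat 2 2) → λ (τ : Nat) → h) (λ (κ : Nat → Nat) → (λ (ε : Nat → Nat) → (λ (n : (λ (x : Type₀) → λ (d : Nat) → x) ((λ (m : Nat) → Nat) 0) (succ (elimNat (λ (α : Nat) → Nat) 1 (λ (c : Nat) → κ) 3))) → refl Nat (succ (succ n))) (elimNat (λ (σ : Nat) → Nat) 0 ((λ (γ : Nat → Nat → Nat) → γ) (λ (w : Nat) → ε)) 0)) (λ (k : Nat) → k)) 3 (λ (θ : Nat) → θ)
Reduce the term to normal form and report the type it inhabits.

normal form:
  refl Nat 2
type:
  Eq Nat 2 2
observation: the first redex contracted is a beta-redex; the normal form is reached in 6 normal-order steps.


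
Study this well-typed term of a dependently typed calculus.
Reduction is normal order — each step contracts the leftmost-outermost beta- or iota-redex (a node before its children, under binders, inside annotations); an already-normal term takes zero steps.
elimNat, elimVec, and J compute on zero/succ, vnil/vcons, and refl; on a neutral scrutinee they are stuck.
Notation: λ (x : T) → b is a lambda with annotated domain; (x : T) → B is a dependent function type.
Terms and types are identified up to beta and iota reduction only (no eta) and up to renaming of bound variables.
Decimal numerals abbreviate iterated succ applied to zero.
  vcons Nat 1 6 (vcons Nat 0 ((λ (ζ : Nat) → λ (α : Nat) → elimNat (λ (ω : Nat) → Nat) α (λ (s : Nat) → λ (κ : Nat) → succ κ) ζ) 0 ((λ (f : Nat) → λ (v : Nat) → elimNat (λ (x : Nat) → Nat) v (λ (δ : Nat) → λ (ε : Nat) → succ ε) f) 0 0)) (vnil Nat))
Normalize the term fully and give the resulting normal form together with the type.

reduced normal form:
  vcons Nat 1 6 (vcons Nat 0 0 (vnil Nat))
type:
  Vec Nat 2
observation: 6 normal-order steps normalize the term, beginning with a beta-redex.


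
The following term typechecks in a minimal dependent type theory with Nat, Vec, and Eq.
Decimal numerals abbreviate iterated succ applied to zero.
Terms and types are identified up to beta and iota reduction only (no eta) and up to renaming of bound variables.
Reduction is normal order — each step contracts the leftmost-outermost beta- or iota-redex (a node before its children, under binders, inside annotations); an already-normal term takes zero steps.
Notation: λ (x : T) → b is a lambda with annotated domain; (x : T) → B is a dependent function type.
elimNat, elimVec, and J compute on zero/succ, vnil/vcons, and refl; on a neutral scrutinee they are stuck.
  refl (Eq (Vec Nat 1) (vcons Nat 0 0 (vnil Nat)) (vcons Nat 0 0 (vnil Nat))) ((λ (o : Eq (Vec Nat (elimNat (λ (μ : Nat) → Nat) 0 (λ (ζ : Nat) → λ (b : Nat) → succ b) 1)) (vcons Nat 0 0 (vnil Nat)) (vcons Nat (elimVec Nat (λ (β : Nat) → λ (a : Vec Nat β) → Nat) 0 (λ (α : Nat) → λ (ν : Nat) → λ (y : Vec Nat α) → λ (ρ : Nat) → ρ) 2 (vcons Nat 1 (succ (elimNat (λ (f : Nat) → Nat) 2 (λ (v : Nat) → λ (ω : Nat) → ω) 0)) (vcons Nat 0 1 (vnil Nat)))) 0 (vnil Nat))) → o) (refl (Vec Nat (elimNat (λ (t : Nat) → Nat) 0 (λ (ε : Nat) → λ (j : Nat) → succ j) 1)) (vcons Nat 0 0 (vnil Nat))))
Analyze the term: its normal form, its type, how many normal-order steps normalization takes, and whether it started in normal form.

reduced normal form:
  refl (Eq (Vec Nat 1) (vcons Nat 0 0 (vnil Nat)) (vcons Nat 0 0 (vnil Nat))) (refl (Vec Nat 1) (vcons Nat 0 0 (vnil Nat)))
the term's type:
  Eq (Eq (Vec Nat 1) (vcons Nat 0 0 (vnil Nat)) (vcons Nat 0 0 (vnil Nat))) (refl (Vec Nat 1) (vcons Nat 0 0 (vnil Nat))) (refl (Vec Nat 1) (vcons Nat 0 0 (vnil Nat)))
steps to reach normal form (normal order): 5
started in normal form: no
first contracted redex: a beta-redex


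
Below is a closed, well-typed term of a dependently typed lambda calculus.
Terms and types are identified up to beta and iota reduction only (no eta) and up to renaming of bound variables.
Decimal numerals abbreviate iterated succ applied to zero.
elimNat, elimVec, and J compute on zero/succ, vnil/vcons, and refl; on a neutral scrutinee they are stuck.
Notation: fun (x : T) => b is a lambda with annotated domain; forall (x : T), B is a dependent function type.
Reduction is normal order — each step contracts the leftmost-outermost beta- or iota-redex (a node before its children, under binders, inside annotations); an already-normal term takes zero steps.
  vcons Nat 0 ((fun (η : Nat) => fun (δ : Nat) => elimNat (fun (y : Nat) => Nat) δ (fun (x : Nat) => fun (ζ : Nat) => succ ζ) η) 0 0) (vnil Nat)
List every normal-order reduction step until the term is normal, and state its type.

normal-order reduction:
  vcons Nat 0 ((fun (η : Nat) => fun (δ : Nat) => elimNat (fun (y : Nat) => Nat) δ (fun (x : Nat) => fun (ζ : Nat) => succ ζ) η) 0 0) (vnil Nat)
  ~> vcons Nat 0 ((fun (η : Nat) => elimNat (fun (δ : Nat) => Nat) η (fun (y : Nat) => fun (x : Nat) => succ x) 0) 0) (vnil Nat)
  ~> vcons Nat 0 (elimNat (fun (η : Nat) => Nat) 0 (fun (δ : Nat) => fun (y : Nat) => succ y) 0) (vnil Nat)
  ~> vcons Nat 0 0 (vnil Nat)
inferred type:
  Vec Nat 1


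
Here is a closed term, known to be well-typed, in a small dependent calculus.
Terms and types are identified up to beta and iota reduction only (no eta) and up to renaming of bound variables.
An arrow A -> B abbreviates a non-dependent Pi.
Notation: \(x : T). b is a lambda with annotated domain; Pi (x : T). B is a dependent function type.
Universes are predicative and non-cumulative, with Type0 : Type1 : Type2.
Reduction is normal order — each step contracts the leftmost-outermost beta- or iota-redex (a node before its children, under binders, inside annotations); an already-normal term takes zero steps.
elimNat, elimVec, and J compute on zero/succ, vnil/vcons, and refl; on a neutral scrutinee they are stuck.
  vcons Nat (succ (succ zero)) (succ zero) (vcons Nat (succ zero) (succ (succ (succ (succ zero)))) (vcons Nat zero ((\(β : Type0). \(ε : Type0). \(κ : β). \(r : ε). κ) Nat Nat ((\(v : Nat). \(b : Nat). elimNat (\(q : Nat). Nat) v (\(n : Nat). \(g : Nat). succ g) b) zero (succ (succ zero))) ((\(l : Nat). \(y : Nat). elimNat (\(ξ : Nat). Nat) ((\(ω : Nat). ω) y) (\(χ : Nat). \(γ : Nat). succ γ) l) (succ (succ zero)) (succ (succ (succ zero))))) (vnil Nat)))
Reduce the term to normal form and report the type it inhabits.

reduced normal form:
  vcons Nat (succ (succ zero)) (succ zero) (vcons Nat (succ zero) (succ (succ (succ (succ zero)))) (vcons Nat zero (succ (succ zero)) (vnil Nat)))
inferred type:
  Vec Nat (succ (succ (succ zero)))


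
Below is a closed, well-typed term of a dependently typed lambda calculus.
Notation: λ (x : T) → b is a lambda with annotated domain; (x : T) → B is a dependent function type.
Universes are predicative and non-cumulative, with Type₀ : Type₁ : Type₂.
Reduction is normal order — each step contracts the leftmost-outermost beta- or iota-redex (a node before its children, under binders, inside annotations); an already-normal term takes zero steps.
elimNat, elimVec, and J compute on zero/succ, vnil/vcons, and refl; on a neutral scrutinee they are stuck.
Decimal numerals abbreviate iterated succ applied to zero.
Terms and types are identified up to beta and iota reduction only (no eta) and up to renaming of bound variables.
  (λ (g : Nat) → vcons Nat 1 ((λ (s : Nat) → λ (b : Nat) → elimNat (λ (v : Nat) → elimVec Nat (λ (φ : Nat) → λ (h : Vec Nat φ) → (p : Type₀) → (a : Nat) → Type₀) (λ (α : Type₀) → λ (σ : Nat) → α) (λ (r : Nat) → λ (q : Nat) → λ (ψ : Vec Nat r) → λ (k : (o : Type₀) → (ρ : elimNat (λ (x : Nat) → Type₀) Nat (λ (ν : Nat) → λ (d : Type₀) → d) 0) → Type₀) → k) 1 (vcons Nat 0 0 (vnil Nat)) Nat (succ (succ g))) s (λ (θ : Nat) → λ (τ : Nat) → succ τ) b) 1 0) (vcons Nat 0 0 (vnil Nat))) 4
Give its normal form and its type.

resulting normal form:
  vcons Nat 1 1 (vcons Nat 0 0 (vnil Nat))
inferred type:
  Vec Nat 2
observation: the term reaches its normal form after 4 normal-order steps.


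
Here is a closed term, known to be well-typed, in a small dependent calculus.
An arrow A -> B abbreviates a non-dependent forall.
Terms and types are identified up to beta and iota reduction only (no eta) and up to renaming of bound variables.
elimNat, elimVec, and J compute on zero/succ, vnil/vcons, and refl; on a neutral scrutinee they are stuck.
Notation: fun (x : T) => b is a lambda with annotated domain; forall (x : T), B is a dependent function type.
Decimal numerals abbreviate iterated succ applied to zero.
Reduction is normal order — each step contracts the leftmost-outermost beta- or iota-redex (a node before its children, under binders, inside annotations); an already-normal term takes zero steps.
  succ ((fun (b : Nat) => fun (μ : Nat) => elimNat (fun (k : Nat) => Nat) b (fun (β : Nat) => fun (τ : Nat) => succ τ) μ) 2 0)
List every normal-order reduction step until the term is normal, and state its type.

reduction (normal order):
  succ ((fun (b : Nat) => fun (μ : Nat) => elimNat (fun (k : Nat) => Nat) b (fun (β : Nat) => fun (τ : Nat) => succ τ) μ) 2 0)
  ~> succ ((fun (b : Nat) => elimNat (fun (μ : Nat) => Nat) 2 (fun (k : Nat) => fun (β : Nat) => succ β) b) 0)
  ~> succ (elimNat (fun (b : Nat) => Nat) 2 (fun (μ : Nat) => fun (k : Nat) => succ k) 0)
  ~> 3
the term's type:
  Nat


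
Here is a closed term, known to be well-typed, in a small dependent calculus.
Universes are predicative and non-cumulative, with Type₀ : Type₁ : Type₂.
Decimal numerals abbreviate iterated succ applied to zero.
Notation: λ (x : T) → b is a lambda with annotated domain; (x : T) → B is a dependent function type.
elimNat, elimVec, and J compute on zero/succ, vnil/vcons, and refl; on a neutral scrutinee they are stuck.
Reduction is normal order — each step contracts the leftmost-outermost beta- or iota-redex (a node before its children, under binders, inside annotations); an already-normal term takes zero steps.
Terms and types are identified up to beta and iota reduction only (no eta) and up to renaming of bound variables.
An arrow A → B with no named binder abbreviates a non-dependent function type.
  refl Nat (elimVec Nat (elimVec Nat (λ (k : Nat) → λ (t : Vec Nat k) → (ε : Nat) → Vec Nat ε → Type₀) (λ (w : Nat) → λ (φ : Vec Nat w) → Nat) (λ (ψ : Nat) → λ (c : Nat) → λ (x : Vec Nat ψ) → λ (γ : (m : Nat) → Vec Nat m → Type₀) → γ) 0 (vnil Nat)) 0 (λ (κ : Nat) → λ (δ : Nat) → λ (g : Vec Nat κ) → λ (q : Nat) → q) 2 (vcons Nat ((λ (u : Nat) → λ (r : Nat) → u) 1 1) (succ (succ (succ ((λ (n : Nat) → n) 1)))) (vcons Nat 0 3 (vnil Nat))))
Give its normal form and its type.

reduced normal form:
  refl Nat 0
inferred type:
  Eq Nat 0 0
observation: reduction starts at an elimVec iota-redex, and 11 normal-order steps reach the normal form.


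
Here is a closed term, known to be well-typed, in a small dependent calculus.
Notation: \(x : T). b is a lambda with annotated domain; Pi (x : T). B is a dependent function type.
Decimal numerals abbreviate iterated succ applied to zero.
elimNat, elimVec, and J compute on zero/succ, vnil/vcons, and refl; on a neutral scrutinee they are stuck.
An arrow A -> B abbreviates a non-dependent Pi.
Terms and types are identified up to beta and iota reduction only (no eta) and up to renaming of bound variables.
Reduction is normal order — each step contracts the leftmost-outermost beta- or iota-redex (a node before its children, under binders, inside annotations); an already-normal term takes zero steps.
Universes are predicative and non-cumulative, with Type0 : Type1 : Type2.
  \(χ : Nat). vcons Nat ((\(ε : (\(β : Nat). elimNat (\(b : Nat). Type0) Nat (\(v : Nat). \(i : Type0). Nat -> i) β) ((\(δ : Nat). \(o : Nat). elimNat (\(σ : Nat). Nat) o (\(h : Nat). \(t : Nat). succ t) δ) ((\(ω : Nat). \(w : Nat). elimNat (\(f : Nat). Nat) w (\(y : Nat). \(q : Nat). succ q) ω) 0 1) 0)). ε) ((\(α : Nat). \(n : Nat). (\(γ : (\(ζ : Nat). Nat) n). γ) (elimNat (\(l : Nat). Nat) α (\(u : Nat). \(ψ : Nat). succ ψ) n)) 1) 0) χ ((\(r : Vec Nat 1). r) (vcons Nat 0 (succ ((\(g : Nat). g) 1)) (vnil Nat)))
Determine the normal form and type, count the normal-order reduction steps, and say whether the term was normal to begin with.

reduced normal form:
  \(χ : Nat). vcons Nat 1 χ (vcons Nat 0 2 (vnil Nat))
inferred type:
  Nat -> Vec Nat 2
normal-order step count: 7
term was already normal: no
first redex: a beta-redex


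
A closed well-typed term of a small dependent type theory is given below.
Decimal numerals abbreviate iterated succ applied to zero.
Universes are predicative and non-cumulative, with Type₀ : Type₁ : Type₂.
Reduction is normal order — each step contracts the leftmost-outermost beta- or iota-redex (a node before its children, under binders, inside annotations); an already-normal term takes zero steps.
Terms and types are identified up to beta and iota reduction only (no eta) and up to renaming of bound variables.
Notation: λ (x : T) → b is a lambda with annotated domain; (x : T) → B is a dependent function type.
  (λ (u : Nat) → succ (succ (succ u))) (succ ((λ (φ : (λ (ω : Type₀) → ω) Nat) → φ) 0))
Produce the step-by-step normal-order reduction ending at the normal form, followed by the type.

normal-order reduction sequence:
  (λ (u : Nat) → succ (succ (succ u))) (succ ((λ (φ : (λ (ω : Type₀) → ω) Nat) → φ) 0))
  ~> succ (succ (succ (succ ((λ (u : (λ (φ : Type₀) → φ) Nat) → u) 0))))
  ~> 4
the term's type:
  Nat


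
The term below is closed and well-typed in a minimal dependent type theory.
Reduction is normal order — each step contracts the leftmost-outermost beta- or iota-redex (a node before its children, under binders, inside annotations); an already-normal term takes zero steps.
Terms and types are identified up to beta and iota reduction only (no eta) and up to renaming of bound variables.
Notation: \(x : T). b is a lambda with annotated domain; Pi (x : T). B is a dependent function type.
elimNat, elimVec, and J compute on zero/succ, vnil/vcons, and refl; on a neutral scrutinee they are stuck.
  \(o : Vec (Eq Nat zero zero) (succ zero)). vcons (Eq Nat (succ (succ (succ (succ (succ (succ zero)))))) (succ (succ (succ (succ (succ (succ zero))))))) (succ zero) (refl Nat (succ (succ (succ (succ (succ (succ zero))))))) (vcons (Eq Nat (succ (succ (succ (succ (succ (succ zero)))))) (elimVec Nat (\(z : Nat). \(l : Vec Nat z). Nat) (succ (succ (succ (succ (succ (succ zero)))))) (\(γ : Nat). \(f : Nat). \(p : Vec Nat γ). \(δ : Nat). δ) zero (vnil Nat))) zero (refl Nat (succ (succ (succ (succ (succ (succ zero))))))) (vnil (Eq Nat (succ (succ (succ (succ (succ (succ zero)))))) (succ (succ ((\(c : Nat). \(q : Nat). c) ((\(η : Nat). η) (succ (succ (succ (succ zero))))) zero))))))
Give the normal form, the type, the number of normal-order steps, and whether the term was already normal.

reduced normal form:
  \(o : Vec (Eq Nat zero zero) (succ zero)). vcons (Eq Nat (succ (succ (succ (succ (succ (succ zero)))))) (succ (succ (succ (succ (succ (succ zero))))))) (succ zero) (refl Nat (succ (succ (succ (succ (succ (succ zero))))))) (vcons (Eq Nat (succ (succ (succ (succ (succ (succ zero)))))) (succ (succ (succ (succ (succ (succ zero))))))) zero (refl Nat (succ (succ (succ (succ (succ (succ zero))))))) (vnil (Eq Nat (succ (succ (succ (succ (succ (succ zero)))))) (succ (succ (succ (succ (succ (succ zero)))))))))
type:
  Pi (o : Vec (Eq Nat zero zero) (succ zero)). Vec (Eq Nat (succ (succ (succ (succ (succ (succ zero)))))) (succ (succ (succ (succ (succ (succ zero))))))) (succ (succ zero))
normal-order step count: 4
term was already normal: no
first contracted redex: an elimVec iota-redex


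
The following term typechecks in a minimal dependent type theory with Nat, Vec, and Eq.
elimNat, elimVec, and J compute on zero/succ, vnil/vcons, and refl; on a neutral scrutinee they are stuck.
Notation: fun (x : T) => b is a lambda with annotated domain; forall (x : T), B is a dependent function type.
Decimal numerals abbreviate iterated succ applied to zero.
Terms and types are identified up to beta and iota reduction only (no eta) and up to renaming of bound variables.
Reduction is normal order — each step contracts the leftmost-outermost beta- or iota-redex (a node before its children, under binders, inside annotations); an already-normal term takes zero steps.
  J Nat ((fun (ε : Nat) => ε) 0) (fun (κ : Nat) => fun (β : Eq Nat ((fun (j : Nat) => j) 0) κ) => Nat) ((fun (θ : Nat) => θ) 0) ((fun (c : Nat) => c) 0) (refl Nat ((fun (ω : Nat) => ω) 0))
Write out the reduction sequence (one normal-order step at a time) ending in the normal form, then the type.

reduction (normal order):
  J Nat ((fun (ε : Nat) => ε) 0) (fun (κ : Nat) => fun (β : Eq Nat ((fun (j : Nat) => j) 0) κ) => Nat) ((fun (θ : Nat) => θ) 0) ((fun (c : Nat) => c) 0) (refl Nat ((fun (ω : Nat) => ω) 0))
  ~> (fun (ε : Nat) => ε) 0
  ~> 0
the term's type:
  Nat


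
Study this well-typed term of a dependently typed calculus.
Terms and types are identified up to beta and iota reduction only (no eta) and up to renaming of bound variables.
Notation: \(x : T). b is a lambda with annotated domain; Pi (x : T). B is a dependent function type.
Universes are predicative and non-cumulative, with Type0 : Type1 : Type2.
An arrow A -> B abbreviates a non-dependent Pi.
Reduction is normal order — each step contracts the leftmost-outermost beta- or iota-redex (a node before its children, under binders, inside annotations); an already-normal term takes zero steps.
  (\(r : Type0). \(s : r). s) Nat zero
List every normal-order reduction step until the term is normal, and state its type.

reduction (normal order):
  (\(r : Type0). \(s : r). s) Nat zero
  ~> (\(r : Nat). r) zero
  ~> zero
type:
  Nat


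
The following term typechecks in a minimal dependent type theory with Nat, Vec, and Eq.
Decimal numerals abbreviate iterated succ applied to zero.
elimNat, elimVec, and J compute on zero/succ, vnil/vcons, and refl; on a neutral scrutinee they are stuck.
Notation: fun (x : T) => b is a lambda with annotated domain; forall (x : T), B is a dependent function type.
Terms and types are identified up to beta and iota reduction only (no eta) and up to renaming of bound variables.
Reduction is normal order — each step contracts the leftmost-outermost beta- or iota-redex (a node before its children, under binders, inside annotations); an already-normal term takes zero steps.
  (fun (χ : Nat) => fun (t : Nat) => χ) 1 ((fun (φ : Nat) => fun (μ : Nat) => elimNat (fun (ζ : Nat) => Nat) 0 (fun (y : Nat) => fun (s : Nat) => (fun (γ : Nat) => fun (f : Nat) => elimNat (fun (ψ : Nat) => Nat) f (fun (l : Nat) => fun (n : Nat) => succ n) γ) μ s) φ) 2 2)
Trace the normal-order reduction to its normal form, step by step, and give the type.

normal-order reduction sequence:
  (fun (χ : Nat) => fun (t : Nat) => χ) 1 ((fun (φ : Nat) => fun (μ : Nat) => elimNat (fun (ζ : Nat) => Nat) 0 (fun (y : Nat) => fun (s : Nat) => (fun (γ : Nat) => fun (f : Nat) => elimNat (fun (ψ : Nat) => Nat) f (fun (l : Nat) => fun (n : Nat) => succ n) γ) μ s) φ) 2 2)
  ~> (fun (χ : Nat) => 1) ((fun (t : Nat) => fun (φ : Nat) => elimNat (fun (μ : Nat) => Nat) 0 (fun (ζ : Nat) => fun (y : Nat) => (fun (s : Nat) => fun (γ : Nat) => elimNat (fun (f : Nat) => Nat) γ (fun (ψ : Nat) => fun (l : Nat) => succ l) s) φ y) t) 2 2)
  ~> 1
type:
  Nat


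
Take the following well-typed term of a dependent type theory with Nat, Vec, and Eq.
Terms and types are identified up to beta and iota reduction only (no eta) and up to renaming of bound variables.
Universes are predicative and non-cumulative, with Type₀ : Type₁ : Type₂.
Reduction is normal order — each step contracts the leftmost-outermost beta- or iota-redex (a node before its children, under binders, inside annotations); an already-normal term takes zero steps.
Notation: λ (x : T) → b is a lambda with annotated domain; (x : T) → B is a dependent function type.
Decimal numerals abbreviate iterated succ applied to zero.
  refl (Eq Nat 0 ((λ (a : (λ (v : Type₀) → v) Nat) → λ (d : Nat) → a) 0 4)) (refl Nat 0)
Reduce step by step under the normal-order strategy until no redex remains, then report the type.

normal-order reduction sequence:
  refl (Eq Nat 0 ((λ (a : (λ (v : Type₀) → v) Nat) → λ (d : Nat) → a) 0 4)) (refl Nat 0)
  ~> refl (Eq Nat 0 ((λ (a : Nat) → 0) 4)) (refl Nat 0)
  ~> refl (Eq Nat 0 0) (refl Nat 0)
inferred type:
  Eq (Eq Nat 0 0) (refl Nat 0) (refl Nat 0)


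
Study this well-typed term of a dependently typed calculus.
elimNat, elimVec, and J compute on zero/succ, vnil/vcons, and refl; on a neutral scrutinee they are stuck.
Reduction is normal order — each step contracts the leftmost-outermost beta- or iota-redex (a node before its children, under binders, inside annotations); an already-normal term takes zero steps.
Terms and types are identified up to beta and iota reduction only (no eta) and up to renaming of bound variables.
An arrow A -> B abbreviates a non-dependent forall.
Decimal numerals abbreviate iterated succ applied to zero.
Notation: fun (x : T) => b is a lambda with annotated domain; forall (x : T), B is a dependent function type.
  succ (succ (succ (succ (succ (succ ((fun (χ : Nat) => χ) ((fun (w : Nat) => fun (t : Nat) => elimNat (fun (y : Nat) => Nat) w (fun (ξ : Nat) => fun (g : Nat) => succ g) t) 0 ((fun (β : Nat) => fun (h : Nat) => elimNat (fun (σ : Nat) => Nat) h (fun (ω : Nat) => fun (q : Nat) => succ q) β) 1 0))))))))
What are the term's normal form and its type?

normal form:
  7
inferred type:
  Nat
observation: normalization takes exactly 13 steps under the normal-order strategy.


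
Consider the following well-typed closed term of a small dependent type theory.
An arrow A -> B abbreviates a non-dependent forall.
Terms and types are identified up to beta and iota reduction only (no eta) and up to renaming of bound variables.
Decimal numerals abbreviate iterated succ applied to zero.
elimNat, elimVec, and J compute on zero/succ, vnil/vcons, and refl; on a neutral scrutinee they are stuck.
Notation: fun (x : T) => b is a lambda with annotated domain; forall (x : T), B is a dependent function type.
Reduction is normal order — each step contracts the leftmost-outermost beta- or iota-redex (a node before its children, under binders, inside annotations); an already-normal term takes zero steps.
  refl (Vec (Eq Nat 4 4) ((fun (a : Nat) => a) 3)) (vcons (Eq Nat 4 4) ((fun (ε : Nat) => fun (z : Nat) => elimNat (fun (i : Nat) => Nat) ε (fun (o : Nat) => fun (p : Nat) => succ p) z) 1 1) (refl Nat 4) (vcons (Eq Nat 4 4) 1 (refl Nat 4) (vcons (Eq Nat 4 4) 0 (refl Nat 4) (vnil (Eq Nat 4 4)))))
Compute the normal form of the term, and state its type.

normal form:
  refl (Vec (Eq Nat 4 4) 3) (vcons (Eq Nat 4 4) 2 (refl Nat 4) (vcons (Eq Nat 4 4) 1 (refl Nat 4) (vcons (Eq Nat 4 4) 0 (refl Nat 4) (vnil (Eq Nat 4 4)))))
type:
  Eq (Vec (Eq Nat 4 4) 3) (vcons (Eq Nat 4 4) 2 (refl Nat 4) (vcons (Eq Nat 4 4) 1 (refl Nat 4) (vcons (Eq Nat 4 4) 0 (refl Nat 4) (vnil (Eq Nat 4 4))))) (vcons (Eq Nat 4 4) 2 (refl Nat 4) (vcons (Eq Nat 4 4) 1 (refl Nat 4) (vcons (Eq Nat 4 4) 0 (refl Nat 4) (vnil (Eq Nat 4 4)))))
observation: the first redex contracted is a beta-redex; the normal form is reached in 7 normal-order steps.


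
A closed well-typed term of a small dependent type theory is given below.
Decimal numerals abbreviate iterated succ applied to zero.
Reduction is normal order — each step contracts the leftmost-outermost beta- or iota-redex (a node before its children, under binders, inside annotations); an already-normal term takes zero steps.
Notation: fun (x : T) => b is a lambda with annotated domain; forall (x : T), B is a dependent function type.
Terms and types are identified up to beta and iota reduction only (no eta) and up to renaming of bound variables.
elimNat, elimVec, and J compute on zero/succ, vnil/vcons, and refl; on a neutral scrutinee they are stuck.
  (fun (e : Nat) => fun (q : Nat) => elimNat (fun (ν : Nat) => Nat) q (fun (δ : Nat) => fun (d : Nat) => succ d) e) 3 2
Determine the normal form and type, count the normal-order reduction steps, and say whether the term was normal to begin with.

reduced normal form:
  5
inferred type:
  Nat
reduction steps (normal order): 12
started in normal form: no
first redex: a beta-redex


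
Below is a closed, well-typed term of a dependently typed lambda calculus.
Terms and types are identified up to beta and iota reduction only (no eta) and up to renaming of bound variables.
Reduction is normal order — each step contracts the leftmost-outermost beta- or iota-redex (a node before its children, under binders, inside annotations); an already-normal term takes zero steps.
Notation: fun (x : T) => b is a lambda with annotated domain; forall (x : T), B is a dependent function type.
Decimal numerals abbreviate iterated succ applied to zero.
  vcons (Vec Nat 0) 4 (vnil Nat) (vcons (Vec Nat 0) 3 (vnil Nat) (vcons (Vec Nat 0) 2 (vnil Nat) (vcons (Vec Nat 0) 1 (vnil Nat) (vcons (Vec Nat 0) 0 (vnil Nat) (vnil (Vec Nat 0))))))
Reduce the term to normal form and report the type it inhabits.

reduced normal form:
  vcons (Vec Nat 0) 4 (vnil Nat) (vcons (Vec Nat 0) 3 (vnil Nat) (vcons (Vec Nat 0) 2 (vnil Nat) (vcons (Vec Nat 0) 1 (vnil Nat) (vcons (Vec Nat 0) 0 (vnil Nat) (vnil (Vec Nat 0))))))
the term's type:
  Vec (Vec Nat 0) 5


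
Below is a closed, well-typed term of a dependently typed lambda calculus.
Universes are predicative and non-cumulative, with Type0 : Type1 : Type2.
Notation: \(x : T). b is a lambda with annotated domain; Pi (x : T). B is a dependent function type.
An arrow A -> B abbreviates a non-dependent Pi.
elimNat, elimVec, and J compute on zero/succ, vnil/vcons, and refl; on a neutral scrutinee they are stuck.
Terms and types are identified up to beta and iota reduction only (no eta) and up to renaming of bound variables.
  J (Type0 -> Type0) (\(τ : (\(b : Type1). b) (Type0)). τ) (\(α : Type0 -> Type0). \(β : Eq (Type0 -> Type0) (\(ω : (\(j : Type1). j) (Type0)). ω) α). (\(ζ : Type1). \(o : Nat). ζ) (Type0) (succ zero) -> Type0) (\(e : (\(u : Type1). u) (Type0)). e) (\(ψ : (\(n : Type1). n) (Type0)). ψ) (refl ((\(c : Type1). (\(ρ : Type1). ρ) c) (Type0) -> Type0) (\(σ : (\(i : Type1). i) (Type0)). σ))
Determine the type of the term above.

the term's type:
  Type0 -> Type0


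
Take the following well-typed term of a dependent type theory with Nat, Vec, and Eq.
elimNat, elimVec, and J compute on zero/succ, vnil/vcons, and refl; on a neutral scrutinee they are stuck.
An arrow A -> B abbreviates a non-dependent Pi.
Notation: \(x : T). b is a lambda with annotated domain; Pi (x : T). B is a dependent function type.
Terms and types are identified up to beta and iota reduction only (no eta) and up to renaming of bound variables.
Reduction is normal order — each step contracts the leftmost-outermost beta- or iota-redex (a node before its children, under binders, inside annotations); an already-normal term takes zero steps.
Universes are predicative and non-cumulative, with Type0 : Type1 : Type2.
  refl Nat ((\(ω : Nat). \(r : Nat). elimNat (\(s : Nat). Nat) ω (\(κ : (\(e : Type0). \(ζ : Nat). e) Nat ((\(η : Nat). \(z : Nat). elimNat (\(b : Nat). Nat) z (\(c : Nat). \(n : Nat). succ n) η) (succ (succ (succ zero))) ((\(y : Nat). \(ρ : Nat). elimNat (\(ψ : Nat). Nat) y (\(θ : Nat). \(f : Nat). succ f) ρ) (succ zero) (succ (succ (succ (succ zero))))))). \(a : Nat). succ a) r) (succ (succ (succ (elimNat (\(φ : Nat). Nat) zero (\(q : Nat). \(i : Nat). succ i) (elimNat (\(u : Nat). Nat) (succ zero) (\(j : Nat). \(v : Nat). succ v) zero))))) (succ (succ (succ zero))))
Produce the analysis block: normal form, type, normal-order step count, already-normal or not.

normal form:
  refl Nat (succ (succ (succ (succ (succ (succ (succ zero)))))))
inferred type:
  Eq Nat (succ (succ (succ (succ (succ (succ (succ zero))))))) (succ (succ (succ (succ (succ (succ (succ zero)))))))
steps to reach normal form (normal order): 17
already normal: no
first contracted redex: a beta-redex


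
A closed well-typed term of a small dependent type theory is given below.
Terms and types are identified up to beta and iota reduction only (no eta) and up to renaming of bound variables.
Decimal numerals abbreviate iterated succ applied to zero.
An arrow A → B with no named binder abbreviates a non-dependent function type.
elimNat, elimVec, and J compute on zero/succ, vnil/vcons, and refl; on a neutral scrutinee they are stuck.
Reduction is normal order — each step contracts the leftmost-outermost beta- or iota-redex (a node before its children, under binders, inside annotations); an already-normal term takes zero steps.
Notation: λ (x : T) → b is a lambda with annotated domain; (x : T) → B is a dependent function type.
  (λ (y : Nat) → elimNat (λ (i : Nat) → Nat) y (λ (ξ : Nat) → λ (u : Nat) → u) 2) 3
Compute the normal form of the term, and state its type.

reduced normal form:
  3
type:
  Nat
observation: reduction starts at a beta-redex, and 8 normal-order steps reach the normal form.


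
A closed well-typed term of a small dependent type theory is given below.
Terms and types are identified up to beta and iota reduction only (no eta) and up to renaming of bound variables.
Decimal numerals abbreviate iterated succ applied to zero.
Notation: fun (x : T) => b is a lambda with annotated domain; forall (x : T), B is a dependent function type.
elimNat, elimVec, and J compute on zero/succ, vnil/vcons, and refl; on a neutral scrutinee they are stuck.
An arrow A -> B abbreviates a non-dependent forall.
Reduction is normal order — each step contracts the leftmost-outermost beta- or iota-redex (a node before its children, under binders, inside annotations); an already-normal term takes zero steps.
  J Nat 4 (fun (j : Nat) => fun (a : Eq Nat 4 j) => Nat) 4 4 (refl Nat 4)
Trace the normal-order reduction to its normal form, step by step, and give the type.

normal-order reduction sequence:
  J Nat 4 (fun (j : Nat) => fun (a : Eq Nat 4 j) => Nat) 4 4 (refl Nat 4)
  ~> 4
the term's type:
  Nat


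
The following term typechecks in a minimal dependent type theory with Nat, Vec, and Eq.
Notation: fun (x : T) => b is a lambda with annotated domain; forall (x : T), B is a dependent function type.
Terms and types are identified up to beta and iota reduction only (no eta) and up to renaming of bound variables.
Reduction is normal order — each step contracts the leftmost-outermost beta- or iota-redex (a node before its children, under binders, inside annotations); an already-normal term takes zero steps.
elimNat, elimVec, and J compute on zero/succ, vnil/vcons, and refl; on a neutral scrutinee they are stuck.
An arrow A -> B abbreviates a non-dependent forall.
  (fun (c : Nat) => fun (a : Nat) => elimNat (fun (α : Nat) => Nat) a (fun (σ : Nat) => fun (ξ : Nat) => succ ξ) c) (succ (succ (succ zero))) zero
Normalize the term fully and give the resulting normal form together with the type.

resulting normal form:
  succ (succ (succ zero))
type:
  Nat
observation: contracting a beta-redex first, the term normalizes in 12 steps.


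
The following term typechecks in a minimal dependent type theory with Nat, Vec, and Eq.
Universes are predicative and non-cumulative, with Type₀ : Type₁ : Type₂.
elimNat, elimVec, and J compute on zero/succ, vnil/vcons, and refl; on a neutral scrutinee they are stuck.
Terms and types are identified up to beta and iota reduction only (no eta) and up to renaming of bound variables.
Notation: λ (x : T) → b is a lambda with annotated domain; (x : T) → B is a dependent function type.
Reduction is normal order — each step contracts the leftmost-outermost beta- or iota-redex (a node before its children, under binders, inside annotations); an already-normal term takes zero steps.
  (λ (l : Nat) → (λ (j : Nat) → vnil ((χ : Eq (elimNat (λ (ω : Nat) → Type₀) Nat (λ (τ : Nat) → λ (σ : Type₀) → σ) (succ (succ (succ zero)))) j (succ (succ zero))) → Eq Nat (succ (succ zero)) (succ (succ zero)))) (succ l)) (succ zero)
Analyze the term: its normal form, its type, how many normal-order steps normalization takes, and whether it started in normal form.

normal form:
  vnil ((l : Eq Nat (succ (succ zero)) (succ (succ zero))) → Eq Nat (succ (succ zero)) (succ (succ zero)))
the term's type:
  Vec ((l : Eq Nat (succ (succ zero)) (succ (succ zero))) → Eq Nat (succ (succ zero)) (succ (succ zero))) zero
steps to reach normal form (normal order): 12
started in normal form: no
first redex: a beta-redex


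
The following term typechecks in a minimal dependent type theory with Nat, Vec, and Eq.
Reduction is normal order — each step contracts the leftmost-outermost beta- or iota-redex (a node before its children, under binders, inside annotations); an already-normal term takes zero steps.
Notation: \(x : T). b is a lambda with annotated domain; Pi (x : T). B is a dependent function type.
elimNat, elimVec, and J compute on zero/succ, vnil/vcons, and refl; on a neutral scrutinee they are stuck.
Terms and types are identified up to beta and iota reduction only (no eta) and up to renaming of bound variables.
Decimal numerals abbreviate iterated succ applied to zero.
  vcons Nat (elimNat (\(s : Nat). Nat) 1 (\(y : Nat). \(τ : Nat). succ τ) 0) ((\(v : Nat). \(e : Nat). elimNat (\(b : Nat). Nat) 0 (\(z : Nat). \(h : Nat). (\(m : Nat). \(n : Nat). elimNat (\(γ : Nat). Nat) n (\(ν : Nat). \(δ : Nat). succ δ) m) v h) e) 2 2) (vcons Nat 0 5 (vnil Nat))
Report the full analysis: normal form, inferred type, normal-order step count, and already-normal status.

reduced normal form:
  vcons Nat 1 4 (vcons Nat 0 5 (vnil Nat))
the term's type:
  Vec Nat 2
reduction steps (normal order): 28
already normal: no
first redex: an elimNat iota-redex
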